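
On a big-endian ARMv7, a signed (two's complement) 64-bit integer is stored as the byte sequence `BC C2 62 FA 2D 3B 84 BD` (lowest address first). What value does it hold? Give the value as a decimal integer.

-4845201422457011011

Big-endian: lowest address holds the most-significant byte.
The bytes are already most-significant first: 0xBCC262FA2D3B84BD.
Top bit is set, so as a signed 64-bit value this is 0xBCC262FA2D3B84BD − 2^64 = -4845201422457011011.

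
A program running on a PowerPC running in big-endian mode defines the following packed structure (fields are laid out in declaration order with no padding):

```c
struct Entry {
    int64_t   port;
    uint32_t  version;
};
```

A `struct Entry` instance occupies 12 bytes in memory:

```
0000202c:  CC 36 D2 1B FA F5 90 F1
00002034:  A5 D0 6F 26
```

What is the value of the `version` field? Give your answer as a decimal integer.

2781900582

`version` follows `port` (8 bytes), so it starts at byte offset 8 and occupies 4 bytes.
Bytes at offsets 8..11: A5 D0 6F 26.
In big-endian order the high byte comes first in memory.
The bytes are already most-significant first: 0xA5D06F26.
0xA5D06F26 = 2781900582.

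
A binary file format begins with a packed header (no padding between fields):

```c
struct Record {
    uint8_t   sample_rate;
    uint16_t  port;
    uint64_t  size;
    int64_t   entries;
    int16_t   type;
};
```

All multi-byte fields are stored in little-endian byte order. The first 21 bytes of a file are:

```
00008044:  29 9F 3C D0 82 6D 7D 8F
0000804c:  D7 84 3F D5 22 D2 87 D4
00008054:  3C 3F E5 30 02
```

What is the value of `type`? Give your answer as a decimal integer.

560

`type` follows `sample_rate` (1 B), `port` (2 B), `size` (8 B), `entries` (8 B), so it starts at offset 1 + 2 + 8 + 8 = 19 and occupies 2 bytes.
Bytes at offsets 19..20: 30 02.
Little-endian: lowest address holds the least-significant byte.
Reassemble most-significant byte first: 02 30 → 0x0230.
0x0230 = 560.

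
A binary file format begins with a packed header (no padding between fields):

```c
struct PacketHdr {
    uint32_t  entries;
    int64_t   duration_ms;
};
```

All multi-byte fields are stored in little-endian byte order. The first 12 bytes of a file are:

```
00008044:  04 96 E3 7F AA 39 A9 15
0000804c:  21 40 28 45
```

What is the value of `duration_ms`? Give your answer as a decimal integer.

4983303498526964138

`duration_ms` follows `entries` (4 bytes), so it starts at byte offset 4 and occupies 8 bytes.
Bytes at offsets 4..11: AA 39 A9 15 21 40 28 45.
Little-endian stores the least-significant byte at the lowest address.
Reassemble most-significant byte first: 45 28 40 21 15 A9 39 AA → 0x4528402115A939AA.
0x4528402115A939AA = 4983303498526964138.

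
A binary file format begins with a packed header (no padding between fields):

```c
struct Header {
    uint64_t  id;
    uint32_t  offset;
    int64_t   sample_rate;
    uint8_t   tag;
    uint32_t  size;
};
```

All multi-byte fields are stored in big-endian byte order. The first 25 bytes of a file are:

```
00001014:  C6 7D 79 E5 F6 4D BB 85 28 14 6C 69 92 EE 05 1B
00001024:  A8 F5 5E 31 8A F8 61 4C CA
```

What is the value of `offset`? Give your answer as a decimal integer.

`offset` follows `id` (8 bytes), so it starts at byte offset 8 and occupies 4 bytes.
Bytes at offsets 8..11: 28 14 6C 69.
Big-endian: lowest address holds the most-significant byte.
The bytes are already most-significant first: 0x28146C69.
0x28146C69 = 672427113.

672427113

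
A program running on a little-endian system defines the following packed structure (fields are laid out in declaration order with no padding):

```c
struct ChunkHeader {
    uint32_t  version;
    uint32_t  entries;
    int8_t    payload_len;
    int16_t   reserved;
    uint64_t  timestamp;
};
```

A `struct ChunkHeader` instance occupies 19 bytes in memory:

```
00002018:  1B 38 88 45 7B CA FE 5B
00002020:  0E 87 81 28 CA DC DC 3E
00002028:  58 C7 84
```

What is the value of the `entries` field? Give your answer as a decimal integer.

`entries` follows `version` (4 bytes), so it starts at byte offset 4 and occupies 4 bytes.
Bytes at offsets 4..7: 7B CA FE 5B.
Little-endian: lowest address holds the least-significant byte.
Reassemble most-significant byte first: 5B FE CA 7B → 0x5BFECA7B.
0x5BFECA7B = 1543424635.

1543424635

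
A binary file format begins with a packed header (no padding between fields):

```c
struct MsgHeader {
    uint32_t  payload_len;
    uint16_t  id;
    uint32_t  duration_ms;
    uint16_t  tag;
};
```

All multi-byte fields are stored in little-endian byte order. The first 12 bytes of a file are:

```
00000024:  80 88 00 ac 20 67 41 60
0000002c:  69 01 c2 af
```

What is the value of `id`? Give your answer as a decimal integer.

`id` follows `payload_len` (4 bytes), so it starts at byte offset 4 and occupies 2 bytes.
Bytes at offsets 4..5: 20 67.
In little-endian order the low byte comes first in memory.
Reassemble most-significant byte first: 67 20 → 0x6720.
0x6720 = 26400.

26400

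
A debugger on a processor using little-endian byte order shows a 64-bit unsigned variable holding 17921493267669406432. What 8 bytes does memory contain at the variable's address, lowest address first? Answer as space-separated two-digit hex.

E0 52 FD BF 2C EF B5 F8

17921493267669406432 in hexadecimal, padded to 64 bits, is 0xF8B5EF2CBFFD52E0.
Split into bytes (most-significant first): F8 B5 EF 2C BF FD 52 E0.
Little-endian: lowest address holds the least-significant byte.
So at ascending addresses the bytes are E0 52 FD BF 2C EF B5 F8.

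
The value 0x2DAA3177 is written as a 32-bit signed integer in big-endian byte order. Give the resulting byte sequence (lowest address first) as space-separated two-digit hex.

Split into bytes (most-significant first): 2D AA 31 77.
In big-endian order the high byte comes first in memory.
So the memory order matches the most-significant-first order: 2D AA 31 77.

2D AA 31 77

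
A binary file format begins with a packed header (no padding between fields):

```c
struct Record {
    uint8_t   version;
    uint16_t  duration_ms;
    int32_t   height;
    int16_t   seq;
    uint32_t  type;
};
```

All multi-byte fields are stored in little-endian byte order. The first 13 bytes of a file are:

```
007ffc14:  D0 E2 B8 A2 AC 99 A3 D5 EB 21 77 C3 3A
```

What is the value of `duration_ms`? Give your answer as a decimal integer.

`duration_ms` follows `version` (1 byte), so it starts at byte offset 1 and occupies 2 bytes.
Bytes at offsets 1..2: E2 B8.
Little-endian: lowest address holds the least-significant byte.
Reassemble most-significant byte first: B8 E2 → 0xB8E2.
0xB8E2 = 47330.

47330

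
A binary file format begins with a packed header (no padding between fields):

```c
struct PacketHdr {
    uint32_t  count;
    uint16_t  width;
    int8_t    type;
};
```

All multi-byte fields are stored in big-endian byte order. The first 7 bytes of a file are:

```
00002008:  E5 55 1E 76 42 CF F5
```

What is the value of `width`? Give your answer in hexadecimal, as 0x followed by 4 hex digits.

0x42CF

`width` follows `count` (4 bytes), so it starts at byte offset 4 and occupies 2 bytes.
Bytes at offsets 4..5: 42 CF.
In big-endian order the high byte comes first in memory.
The bytes are already most-significant first: 0x42CF.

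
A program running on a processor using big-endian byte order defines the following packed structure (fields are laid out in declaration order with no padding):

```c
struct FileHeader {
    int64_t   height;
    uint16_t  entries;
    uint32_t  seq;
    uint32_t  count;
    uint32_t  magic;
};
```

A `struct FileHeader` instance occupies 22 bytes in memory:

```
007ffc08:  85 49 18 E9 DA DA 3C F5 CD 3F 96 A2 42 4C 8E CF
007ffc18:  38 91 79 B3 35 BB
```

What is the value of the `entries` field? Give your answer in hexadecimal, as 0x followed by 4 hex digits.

0xCD3F

`entries` follows `height` (8 bytes), so it starts at byte offset 8 and occupies 2 bytes.
Bytes at offsets 8..9: CD 3F.
In big-endian order the high byte comes first in memory.
The bytes are already most-significant first: 0xCD3F.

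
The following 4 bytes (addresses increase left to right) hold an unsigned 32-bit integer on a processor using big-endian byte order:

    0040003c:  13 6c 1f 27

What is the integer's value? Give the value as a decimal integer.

Big-endian: lowest address holds the most-significant byte.
The bytes are already most-significant first: 0x136C1F27.
0x136C1F27 = 325852967.

325852967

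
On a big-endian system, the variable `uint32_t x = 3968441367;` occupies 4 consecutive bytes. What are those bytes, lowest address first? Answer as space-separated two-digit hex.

3968441367 in hexadecimal, padded to 32 bits, is 0xEC899C17.
Split into bytes (most-significant first): EC 89 9C 17.
In big-endian order the high byte comes first in memory.
So the memory order matches the most-significant-first order: EC 89 9C 17.

EC 89 9C 17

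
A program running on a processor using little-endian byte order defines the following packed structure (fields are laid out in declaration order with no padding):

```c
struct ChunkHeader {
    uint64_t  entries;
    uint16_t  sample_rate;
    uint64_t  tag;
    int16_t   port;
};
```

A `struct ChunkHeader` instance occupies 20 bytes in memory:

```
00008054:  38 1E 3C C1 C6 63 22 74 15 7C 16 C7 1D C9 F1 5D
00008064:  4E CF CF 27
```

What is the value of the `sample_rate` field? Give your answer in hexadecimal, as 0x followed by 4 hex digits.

0x7C15

`sample_rate` follows `entries` (8 bytes), so it starts at byte offset 8 and occupies 2 bytes.
Bytes at offsets 8..9: 15 7C.
In little-endian order the low byte comes first in memory.
Reassemble most-significant byte first: 7C 15 → 0x7C15.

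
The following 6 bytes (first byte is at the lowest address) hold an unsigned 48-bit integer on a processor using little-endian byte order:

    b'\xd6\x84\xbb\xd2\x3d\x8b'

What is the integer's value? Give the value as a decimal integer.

153097644770518

Little-endian stores the least-significant byte at the lowest address.
Reassemble most-significant byte first: 8B 3D D2 BB 84 D6 → 0x8B3DD2BB84D6.
0x8B3DD2BB84D6 = 153097644770518.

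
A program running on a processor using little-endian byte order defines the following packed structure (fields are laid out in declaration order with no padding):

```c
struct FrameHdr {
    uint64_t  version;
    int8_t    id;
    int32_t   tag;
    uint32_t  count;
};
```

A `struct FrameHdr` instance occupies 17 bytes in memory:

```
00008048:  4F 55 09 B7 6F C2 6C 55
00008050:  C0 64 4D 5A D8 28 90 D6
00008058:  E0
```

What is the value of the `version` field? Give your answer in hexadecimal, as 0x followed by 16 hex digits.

0x556CC26FB709554F

`version` is the first field, at byte offset 0, occupying 8 bytes.
Bytes at offsets 0..7: 4F 55 09 B7 6F C2 6C 55.
In little-endian order the low byte comes first in memory.
Reassemble most-significant byte first: 55 6C C2 6F B7 09 55 4F → 0x556CC26FB709554F.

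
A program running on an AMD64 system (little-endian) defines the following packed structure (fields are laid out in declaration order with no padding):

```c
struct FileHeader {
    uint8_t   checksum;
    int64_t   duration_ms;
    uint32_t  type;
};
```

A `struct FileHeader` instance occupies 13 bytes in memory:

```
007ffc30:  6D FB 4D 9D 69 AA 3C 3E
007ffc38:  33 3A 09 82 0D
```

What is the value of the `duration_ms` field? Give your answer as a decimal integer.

`duration_ms` follows `checksum` (1 byte), so it starts at byte offset 1 and occupies 8 bytes.
Bytes at offsets 1..8: FB 4D 9D 69 AA 3C 3E 33.
In little-endian order the low byte comes first in memory.
Reassemble most-significant byte first: 33 3E 3C AA 69 9D 4D FB → 0x333E3CAA699D4DFB.
0x333E3CAA699D4DFB = 3692455447104409083.

3692455447104409083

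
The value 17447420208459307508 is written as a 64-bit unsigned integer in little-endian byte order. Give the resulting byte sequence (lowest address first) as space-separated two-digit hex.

17447420208459307508 in hexadecimal, padded to 64 bits, is 0xF221B03D3C3059F4.
Split into bytes (most-significant first): F2 21 B0 3D 3C 30 59 F4.
In little-endian order the low byte comes first in memory.
So at ascending addresses the bytes are F4 59 30 3C 3D B0 21 F2.

F4 59 30 3C 3D B0 21 F2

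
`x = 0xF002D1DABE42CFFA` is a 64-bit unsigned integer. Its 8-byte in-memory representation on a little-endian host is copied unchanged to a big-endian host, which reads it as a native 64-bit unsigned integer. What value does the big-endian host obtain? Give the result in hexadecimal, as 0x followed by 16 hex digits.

Stored little-endian, the bytes at ascending addresses are FA CF 42 BE DA D1 02 F0.
Read back as big-endian, the last byte is least significant, giving 0xFACF42BEDAD102F0.

0xFACF42BEDAD102F0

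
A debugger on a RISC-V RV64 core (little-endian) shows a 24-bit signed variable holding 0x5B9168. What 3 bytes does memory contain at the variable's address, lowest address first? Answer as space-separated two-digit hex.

Split into bytes (most-significant first): 5B 91 68.
Little-endian stores the least-significant byte at the lowest address.
So at ascending addresses the bytes are 68 91 5B.

68 91 5B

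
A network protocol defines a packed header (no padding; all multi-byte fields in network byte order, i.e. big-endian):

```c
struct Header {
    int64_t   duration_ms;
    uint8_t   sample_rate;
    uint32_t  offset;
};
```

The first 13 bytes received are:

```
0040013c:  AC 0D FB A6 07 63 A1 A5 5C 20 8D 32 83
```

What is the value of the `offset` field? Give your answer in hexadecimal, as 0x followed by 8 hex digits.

0x208D3283

`offset` follows `duration_ms` (8 B), `sample_rate` (1 B), so it starts at offset 8 + 1 = 9 and occupies 4 bytes.
Bytes at offsets 9..12: 20 8D 32 83.
Big-endian stores the most-significant byte at the lowest address.
The bytes are already most-significant first: 0x208D3283.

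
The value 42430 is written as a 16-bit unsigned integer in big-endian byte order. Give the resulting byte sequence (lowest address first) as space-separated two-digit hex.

A5 BE

42430 in hexadecimal, padded to 16 bits, is 0xA5BE.
Split into bytes (most-significant first): A5 BE.
In big-endian order the high byte comes first in memory.
So the memory order matches the most-significant-first order: A5 BE.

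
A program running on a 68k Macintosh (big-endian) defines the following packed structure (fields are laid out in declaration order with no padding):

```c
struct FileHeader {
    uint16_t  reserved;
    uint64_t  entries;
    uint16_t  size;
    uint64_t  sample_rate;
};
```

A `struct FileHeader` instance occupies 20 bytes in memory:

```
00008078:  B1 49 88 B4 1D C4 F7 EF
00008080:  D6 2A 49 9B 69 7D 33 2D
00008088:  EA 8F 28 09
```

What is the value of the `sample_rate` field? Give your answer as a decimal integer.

`sample_rate` follows `reserved` (2 B), `entries` (8 B), `size` (2 B), so it starts at offset 2 + 8 + 2 = 12 and occupies 8 bytes.
Bytes at offsets 12..19: 69 7D 33 2D EA 8F 28 09.
Big-endian stores the most-significant byte at the lowest address.
The bytes are already most-significant first: 0x697D332DEA8F2809.
0x697D332DEA8F2809 = 7601288018373060617.

7601288018373060617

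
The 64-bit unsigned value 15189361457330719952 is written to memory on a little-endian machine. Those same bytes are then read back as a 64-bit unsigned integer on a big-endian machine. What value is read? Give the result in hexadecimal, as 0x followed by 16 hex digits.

15189361457330719952 in 64-bit hexadecimal is 0xD2CB73C4CD350CD0.
Stored little-endian, the bytes at ascending addresses are D0 0C 35 CD C4 73 CB D2.
Read back as big-endian, the last byte is least significant, giving 0xD00C35CDC473CBD2.

0xD00C35CDC473CBD2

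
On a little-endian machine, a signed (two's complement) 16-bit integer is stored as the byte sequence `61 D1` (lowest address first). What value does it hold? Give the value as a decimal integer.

-11935

Little-endian stores the least-significant byte at the lowest address.
Reassemble most-significant byte first: D1 61 → 0xD161.
Top bit is set, so as a signed 16-bit value this is 0xD161 − 2^16 = -11935.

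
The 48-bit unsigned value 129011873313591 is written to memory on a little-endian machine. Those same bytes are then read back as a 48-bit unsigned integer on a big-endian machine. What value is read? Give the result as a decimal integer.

129011873313591 in 48-bit hexadecimal is 0x7555EAE17337.
Stored little-endian, the bytes at ascending addresses are 37 73 E1 EA 55 75.
Read back as big-endian, the last byte is least significant, giving 0x3773E1EA5575.
0x3773E1EA5575 = 60970850997621.

60970850997621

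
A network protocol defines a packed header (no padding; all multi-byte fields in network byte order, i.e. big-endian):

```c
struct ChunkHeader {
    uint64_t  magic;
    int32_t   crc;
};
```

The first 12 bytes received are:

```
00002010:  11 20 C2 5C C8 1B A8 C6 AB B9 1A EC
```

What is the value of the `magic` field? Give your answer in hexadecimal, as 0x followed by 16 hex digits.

0x1120C25CC81BA8C6

`magic` is the first field, at byte offset 0, occupying 8 bytes.
Bytes at offsets 0..7: 11 20 C2 5C C8 1B A8 C6.
Big-endian: lowest address holds the most-significant byte.
The bytes are already most-significant first: 0x1120C25CC81BA8C6.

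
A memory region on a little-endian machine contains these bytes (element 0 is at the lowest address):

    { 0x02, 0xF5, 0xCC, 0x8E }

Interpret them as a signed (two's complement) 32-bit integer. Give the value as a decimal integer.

In little-endian order the low byte comes first in memory.
Reassemble most-significant byte first: 8E CC F5 02 → 0x8ECCF502.
Top bit is set, so as a signed 32-bit value this is 0x8ECCF502 − 2^32 = -1899170558.

-1899170558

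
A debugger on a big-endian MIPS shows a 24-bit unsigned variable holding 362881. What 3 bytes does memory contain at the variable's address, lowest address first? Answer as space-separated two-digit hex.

05 89 81

362881 in hexadecimal, padded to 24 bits, is 0x058981.
Split into bytes (most-significant first): 05 89 81.
In big-endian order the high byte comes first in memory.
So the memory order matches the most-significant-first order: 05 89 81.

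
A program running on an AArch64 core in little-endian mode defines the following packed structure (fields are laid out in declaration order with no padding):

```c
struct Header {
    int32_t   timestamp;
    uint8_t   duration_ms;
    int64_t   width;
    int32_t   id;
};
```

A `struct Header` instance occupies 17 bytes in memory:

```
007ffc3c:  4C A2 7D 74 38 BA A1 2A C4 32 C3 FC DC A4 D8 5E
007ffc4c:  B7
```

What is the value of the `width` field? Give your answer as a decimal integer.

-2522927068427411014

`width` follows `timestamp` (4 B), `duration_ms` (1 B), so it starts at offset 4 + 1 = 5 and occupies 8 bytes.
Bytes at offsets 5..12: BA A1 2A C4 32 C3 FC DC.
Little-endian stores the least-significant byte at the lowest address.
Reassemble most-significant byte first: DC FC C3 32 C4 2A A1 BA → 0xDCFCC332C42AA1BA.
Top bit is set, so as a signed 64-bit value this is 0xDCFCC332C42AA1BA − 2^64 = -2522927068427411014.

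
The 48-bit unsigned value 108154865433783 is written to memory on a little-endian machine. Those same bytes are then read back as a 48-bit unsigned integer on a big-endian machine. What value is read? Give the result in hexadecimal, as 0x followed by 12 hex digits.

0xB7BC55C45D62

108154865433783 in 48-bit hexadecimal is 0x625DC455BCB7.
Stored little-endian, the bytes at ascending addresses are B7 BC 55 C4 5D 62.
Read back as big-endian, the last byte is least significant, giving 0xB7BC55C45D62.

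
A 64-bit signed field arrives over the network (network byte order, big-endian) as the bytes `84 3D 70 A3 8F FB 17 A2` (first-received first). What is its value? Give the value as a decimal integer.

-8917847839326136414

Big-endian: lowest address holds the most-significant byte.
The bytes are already most-significant first: 0x843D70A38FFB17A2.
Top bit is set, so as a signed 64-bit value this is 0x843D70A38FFB17A2 − 2^64 = -8917847839326136414.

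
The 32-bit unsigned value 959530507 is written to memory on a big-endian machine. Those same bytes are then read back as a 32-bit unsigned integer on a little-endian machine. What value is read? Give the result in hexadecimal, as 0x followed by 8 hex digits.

0x0B463139

959530507 in 32-bit hexadecimal is 0x3931460B.
Stored big-endian, the bytes at ascending addresses are 39 31 46 0B.
Read back as little-endian, the first byte is least significant, giving 0x0B463139.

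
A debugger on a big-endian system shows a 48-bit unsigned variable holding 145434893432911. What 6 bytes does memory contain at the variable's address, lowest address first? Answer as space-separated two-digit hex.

84 45 B3 29 38 4F

145434893432911 in hexadecimal, padded to 48 bits, is 0x8445B329384F.
Split into bytes (most-significant first): 84 45 B3 29 38 4F.
Big-endian stores the most-significant byte at the lowest address.
So the memory order matches the most-significant-first order: 84 45 B3 29 38 4F.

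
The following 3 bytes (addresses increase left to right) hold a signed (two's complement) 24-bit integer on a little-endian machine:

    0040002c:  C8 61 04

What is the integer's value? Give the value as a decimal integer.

287176

Little-endian: lowest address holds the least-significant byte.
Reassemble most-significant byte first: 04 61 C8 → 0x0461C8.
0x0461C8 = 287176.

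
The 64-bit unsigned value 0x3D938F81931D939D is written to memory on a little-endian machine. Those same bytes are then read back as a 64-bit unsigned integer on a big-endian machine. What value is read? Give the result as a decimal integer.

Stored little-endian, the bytes at ascending addresses are 9D 93 1D 93 81 8F 93 3D.
Read back as big-endian, the last byte is least significant, giving 0x9D931D93818F933D.
0x9D931D93818F933D = 11354451604902220605.

11354451604902220605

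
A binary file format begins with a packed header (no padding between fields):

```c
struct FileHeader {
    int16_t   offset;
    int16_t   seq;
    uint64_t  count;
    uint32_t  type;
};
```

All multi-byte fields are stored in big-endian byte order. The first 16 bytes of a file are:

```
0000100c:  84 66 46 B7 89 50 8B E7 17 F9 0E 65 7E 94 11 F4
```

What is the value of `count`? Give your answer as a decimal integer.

`count` follows `offset` (2 B), `seq` (2 B), so it starts at offset 2 + 2 = 4 and occupies 8 bytes.
Bytes at offsets 4..11: 89 50 8B E7 17 F9 0E 65.
Big-endian stores the most-significant byte at the lowest address.
The bytes are already most-significant first: 0x89508BE717F90E65.
0x89508BE717F90E65 = 9894562205988884069.

9894562205988884069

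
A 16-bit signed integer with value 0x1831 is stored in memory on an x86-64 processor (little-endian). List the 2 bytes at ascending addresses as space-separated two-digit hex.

Split into bytes (most-significant first): 18 31.
Little-endian: lowest address holds the least-significant byte.
So at ascending addresses the bytes are 31 18.

31 18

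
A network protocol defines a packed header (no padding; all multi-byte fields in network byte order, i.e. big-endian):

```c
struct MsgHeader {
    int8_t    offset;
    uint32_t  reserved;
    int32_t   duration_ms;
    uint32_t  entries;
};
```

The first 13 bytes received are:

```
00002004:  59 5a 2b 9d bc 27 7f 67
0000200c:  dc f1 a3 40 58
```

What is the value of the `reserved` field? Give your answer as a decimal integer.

`reserved` follows `offset` (1 byte), so it starts at byte offset 1 and occupies 4 bytes.
Bytes at offsets 1..4: 5A 2B 9D BC.
In big-endian order the high byte comes first in memory.
The bytes are already most-significant first: 0x5A2B9DBC.
0x5A2B9DBC = 1512807868.

1512807868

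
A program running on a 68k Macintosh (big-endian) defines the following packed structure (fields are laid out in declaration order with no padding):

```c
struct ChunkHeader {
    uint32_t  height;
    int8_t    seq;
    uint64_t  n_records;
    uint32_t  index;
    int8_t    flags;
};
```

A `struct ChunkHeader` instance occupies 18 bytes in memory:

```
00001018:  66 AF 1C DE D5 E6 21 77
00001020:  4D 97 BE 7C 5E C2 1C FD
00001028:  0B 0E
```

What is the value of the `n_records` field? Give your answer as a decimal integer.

16582666478096907358

`n_records` follows `height` (4 B), `seq` (1 B), so it starts at offset 4 + 1 = 5 and occupies 8 bytes.
Bytes at offsets 5..12: E6 21 77 4D 97 BE 7C 5E.
Big-endian: lowest address holds the most-significant byte.
The bytes are already most-significant first: 0xE621774D97BE7C5E.
0xE621774D97BE7C5E = 16582666478096907358.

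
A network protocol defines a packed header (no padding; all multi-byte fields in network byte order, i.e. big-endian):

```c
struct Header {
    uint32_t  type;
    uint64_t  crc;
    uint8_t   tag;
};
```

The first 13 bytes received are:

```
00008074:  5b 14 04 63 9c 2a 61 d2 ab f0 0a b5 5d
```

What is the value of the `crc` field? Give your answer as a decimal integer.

11252914176394267317

`crc` follows `type` (4 bytes), so it starts at byte offset 4 and occupies 8 bytes.
Bytes at offsets 4..11: 9C 2A 61 D2 AB F0 0A B5.
In big-endian order the high byte comes first in memory.
The bytes are already most-significant first: 0x9C2A61D2ABF00AB5.
0x9C2A61D2ABF00AB5 = 11252914176394267317.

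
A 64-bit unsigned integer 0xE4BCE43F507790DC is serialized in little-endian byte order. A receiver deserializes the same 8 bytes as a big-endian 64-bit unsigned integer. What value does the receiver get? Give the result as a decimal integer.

15893334271543524580

Stored little-endian, the bytes at ascending addresses are DC 90 77 50 3F E4 BC E4.
Read back as big-endian, the last byte is least significant, giving 0xDC9077503FE4BCE4.
0xDC9077503FE4BCE4 = 15893334271543524580.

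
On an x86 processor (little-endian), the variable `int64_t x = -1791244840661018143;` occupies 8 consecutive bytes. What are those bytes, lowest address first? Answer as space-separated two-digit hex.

Two's complement of -1791244840661018143 in 64 bits: 1791244840661018143 = 0x18DBC7B13159E61F; invert → 0xE724384ECEA619E0; add 1 → 0xE724384ECEA619E1.
Split into bytes (most-significant first): E7 24 38 4E CE A6 19 E1.
Little-endian stores the least-significant byte at the lowest address.
So at ascending addresses the bytes are E1 19 A6 CE 4E 38 24 E7.

E1 19 A6 CE 4E 38 24 E7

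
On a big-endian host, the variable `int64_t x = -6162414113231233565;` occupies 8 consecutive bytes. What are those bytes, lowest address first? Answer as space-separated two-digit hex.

AA 7A B5 03 8D FF 9D E3

Two's complement of -6162414113231233565 in 64 bits: 6162414113231233565 = 0x55854AFC7200621D; invert → 0xAA7AB5038DFF9DE2; add 1 → 0xAA7AB5038DFF9DE3.
Split into bytes (most-significant first): AA 7A B5 03 8D FF 9D E3.
In big-endian order the high byte comes first in memory.
So the memory order matches the most-significant-first order: AA 7A B5 03 8D FF 9D E3.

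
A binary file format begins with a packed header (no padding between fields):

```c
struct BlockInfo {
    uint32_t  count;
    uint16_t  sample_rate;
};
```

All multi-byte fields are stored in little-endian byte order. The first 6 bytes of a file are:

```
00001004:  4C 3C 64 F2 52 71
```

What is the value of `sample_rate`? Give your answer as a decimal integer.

29010

`sample_rate` follows `count` (4 bytes), so it starts at byte offset 4 and occupies 2 bytes.
Bytes at offsets 4..5: 52 71.
In little-endian order the low byte comes first in memory.
Reassemble most-significant byte first: 71 52 → 0x7152.
0x7152 = 29010.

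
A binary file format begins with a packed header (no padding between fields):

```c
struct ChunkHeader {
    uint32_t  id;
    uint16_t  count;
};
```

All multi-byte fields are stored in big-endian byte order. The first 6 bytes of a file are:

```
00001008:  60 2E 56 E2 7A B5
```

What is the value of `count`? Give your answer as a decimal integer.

`count` follows `id` (4 bytes), so it starts at byte offset 4 and occupies 2 bytes.
Bytes at offsets 4..5: 7A B5.
Big-endian stores the most-significant byte at the lowest address.
The bytes are already most-significant first: 0x7AB5.
0x7AB5 = 31413.

31413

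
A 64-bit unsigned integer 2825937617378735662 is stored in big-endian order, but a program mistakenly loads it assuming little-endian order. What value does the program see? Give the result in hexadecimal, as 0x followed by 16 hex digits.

0x2EF645614ABF3727

2825937617378735662 in 64-bit hexadecimal is 0x2737BF4A6145F62E.
Stored big-endian, the bytes at ascending addresses are 27 37 BF 4A 61 45 F6 2E.
Read back as little-endian, the first byte is least significant, giving 0x2EF645614ABF3727.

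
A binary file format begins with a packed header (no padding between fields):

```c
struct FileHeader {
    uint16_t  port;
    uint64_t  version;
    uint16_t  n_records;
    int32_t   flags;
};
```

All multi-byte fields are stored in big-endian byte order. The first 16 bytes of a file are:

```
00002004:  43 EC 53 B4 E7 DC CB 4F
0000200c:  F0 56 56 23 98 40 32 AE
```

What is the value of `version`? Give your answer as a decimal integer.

`version` follows `port` (2 bytes), so it starts at byte offset 2 and occupies 8 bytes.
Bytes at offsets 2..9: 53 B4 E7 DC CB 4F F0 56.
Big-endian: lowest address holds the most-significant byte.
The bytes are already most-significant first: 0x53B4E7DCCB4FF056.
0x53B4E7DCCB4FF056 = 6031700736445771862.

6031700736445771862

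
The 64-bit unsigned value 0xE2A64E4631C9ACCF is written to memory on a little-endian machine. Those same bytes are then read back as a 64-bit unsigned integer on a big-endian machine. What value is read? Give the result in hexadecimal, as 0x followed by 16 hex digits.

Stored little-endian, the bytes at ascending addresses are CF AC C9 31 46 4E A6 E2.
Read back as big-endian, the last byte is least significant, giving 0xCFACC931464EA6E2.

0xCFACC931464EA6E2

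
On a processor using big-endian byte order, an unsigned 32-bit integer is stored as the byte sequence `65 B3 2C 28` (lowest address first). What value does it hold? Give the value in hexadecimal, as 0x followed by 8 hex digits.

In big-endian order the high byte comes first in memory.
The bytes are already most-significant first: 0x65B32C28.

0x65B32C28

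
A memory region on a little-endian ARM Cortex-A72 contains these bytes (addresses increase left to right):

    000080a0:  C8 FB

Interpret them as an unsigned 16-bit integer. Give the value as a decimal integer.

Little-endian stores the least-significant byte at the lowest address.
Reassemble most-significant byte first: FB C8 → 0xFBC8.
0xFBC8 = 64456.

64456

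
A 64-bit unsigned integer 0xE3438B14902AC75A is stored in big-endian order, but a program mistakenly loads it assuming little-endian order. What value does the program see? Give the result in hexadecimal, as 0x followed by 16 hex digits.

Stored big-endian, the bytes at ascending addresses are E3 43 8B 14 90 2A C7 5A.
Read back as little-endian, the first byte is least significant, giving 0x5AC72A90148B43E3.

0x5AC72A90148B43E3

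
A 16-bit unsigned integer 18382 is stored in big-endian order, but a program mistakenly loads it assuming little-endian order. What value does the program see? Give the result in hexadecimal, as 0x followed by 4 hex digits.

0xCE47

18382 in 16-bit hexadecimal is 0x47CE.
Stored big-endian, the bytes at ascending addresses are 47 CE.
Read back as little-endian, the first byte is least significant, giving 0xCE47.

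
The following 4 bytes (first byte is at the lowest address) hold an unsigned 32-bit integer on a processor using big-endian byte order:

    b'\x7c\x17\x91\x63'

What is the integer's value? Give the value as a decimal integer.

In big-endian order the high byte comes first in memory.
The bytes are already most-significant first: 0x7C179163.
0x7C179163 = 2081919331.

2081919331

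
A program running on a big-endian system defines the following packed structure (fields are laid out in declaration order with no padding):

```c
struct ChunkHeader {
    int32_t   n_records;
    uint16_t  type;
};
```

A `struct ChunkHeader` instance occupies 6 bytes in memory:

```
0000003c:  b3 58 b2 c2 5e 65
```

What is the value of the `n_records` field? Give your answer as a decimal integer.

-1286032702

`n_records` is the first field, at byte offset 0, occupying 4 bytes.
Bytes at offsets 0..3: B3 58 B2 C2.
In big-endian order the high byte comes first in memory.
The bytes are already most-significant first: 0xB358B2C2.
Top bit is set, so as a signed 32-bit value this is 0xB358B2C2 − 2^32 = -1286032702.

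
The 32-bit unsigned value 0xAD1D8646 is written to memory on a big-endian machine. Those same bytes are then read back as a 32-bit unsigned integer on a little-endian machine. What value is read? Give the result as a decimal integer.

1183194541

Stored big-endian, the bytes at ascending addresses are AD 1D 86 46.
Read back as little-endian, the first byte is least significant, giving 0x46861DAD.
0x46861DAD = 1183194541.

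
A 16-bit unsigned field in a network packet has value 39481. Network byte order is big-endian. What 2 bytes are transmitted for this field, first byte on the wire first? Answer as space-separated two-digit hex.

9A 39

39481 in hexadecimal, padded to 16 bits, is 0x9A39.
Split into bytes (most-significant first): 9A 39.
Big-endian stores the most-significant byte at the lowest address.
So the memory order matches the most-significant-first order: 9A 39.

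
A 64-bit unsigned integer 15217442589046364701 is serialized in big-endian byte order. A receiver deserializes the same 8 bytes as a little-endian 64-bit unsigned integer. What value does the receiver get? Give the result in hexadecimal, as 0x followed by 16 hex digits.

0x1D5A02C668372FD3

15217442589046364701 in 64-bit hexadecimal is 0xD32F3768C6025A1D.
Stored big-endian, the bytes at ascending addresses are D3 2F 37 68 C6 02 5A 1D.
Read back as little-endian, the first byte is least significant, giving 0x1D5A02C668372FD3.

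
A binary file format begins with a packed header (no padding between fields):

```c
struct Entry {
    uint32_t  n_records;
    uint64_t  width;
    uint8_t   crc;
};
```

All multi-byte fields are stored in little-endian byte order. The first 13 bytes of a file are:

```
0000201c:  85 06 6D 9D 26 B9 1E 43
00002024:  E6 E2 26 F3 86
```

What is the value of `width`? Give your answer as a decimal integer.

`width` follows `n_records` (4 bytes), so it starts at byte offset 4 and occupies 8 bytes.
Bytes at offsets 4..11: 26 B9 1E 43 E6 E2 26 F3.
Little-endian: lowest address holds the least-significant byte.
Reassemble most-significant byte first: F3 26 E2 E6 43 1E B9 26 → 0xF326E2E6431EB926.
0xF326E2E6431EB926 = 17520940878927935782.

17520940878927935782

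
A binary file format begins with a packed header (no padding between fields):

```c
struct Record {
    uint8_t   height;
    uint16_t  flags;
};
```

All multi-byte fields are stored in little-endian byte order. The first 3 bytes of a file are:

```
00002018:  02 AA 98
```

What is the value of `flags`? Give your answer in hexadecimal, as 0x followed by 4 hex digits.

0x98AA

`flags` follows `height` (1 byte), so it starts at byte offset 1 and occupies 2 bytes.
Bytes at offsets 1..2: AA 98.
Little-endian: lowest address holds the least-significant byte.
Reassemble most-significant byte first: 98 AA → 0x98AA.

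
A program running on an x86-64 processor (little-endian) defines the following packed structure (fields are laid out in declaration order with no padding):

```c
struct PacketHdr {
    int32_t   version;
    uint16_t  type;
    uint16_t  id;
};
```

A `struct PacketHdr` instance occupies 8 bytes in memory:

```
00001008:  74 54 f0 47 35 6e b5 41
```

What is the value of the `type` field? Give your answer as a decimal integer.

28213

`type` follows `version` (4 bytes), so it starts at byte offset 4 and occupies 2 bytes.
Bytes at offsets 4..5: 35 6E.
In little-endian order the low byte comes first in memory.
Reassemble most-significant byte first: 6E 35 → 0x6E35.
0x6E35 = 28213.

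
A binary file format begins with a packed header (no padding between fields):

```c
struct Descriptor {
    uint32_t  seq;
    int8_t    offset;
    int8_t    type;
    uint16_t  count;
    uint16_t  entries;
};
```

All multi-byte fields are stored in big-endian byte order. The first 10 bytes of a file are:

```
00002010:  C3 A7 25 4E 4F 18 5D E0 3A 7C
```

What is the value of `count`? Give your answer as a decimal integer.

24032

`count` follows `seq` (4 B), `offset` (1 B), `type` (1 B), so it starts at offset 4 + 1 + 1 = 6 and occupies 2 bytes.
Bytes at offsets 6..7: 5D E0.
Big-endian: lowest address holds the most-significant byte.
The bytes are already most-significant first: 0x5DE0.
0x5DE0 = 24032.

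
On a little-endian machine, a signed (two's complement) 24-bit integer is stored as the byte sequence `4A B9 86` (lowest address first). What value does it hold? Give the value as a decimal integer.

-7947958

In little-endian order the low byte comes first in memory.
Reassemble most-significant byte first: 86 B9 4A → 0x86B94A.
Top bit is set, so as a signed 24-bit value this is 0x86B94A − 2^24 = -7947958.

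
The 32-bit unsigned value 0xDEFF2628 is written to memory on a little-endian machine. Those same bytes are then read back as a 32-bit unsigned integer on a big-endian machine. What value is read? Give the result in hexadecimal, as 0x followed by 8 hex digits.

0x2826FFDE

Stored little-endian, the bytes at ascending addresses are 28 26 FF DE.
Read back as big-endian, the last byte is least significant, giving 0x2826FFDE.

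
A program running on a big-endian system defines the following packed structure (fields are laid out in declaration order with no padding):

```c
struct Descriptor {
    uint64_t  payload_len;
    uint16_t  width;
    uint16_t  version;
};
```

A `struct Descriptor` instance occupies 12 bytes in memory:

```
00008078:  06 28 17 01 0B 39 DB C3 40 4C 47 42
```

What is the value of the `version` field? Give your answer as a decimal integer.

`version` follows `payload_len` (8 B), `width` (2 B), so it starts at offset 8 + 2 = 10 and occupies 2 bytes.
Bytes at offsets 10..11: 47 42.
In big-endian order the high byte comes first in memory.
The bytes are already most-significant first: 0x4742.
0x4742 = 18242.

18242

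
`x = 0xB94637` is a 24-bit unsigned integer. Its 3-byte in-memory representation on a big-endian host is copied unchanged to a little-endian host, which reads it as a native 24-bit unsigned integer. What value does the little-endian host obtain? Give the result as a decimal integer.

Stored big-endian, the bytes at ascending addresses are B9 46 37.
Read back as little-endian, the first byte is least significant, giving 0x3746B9.
0x3746B9 = 3622585.

3622585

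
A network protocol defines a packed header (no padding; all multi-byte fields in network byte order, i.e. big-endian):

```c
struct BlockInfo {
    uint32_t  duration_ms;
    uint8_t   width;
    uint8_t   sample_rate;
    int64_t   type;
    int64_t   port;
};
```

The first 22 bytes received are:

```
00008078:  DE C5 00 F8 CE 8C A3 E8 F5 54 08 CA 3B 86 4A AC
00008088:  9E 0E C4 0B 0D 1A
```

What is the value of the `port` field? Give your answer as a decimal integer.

`port` follows `duration_ms` (4 B), `width` (1 B), `sample_rate` (1 B), `type` (8 B), so it starts at offset 4 + 1 + 1 + 8 = 14 and occupies 8 bytes.
Bytes at offsets 14..21: 4A AC 9E 0E C4 0B 0D 1A.
Big-endian: lowest address holds the most-significant byte.
The bytes are already most-significant first: 0x4AAC9E0EC40B0D1A.
0x4AAC9E0EC40B0D1A = 5380849441056689434.

5380849441056689434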